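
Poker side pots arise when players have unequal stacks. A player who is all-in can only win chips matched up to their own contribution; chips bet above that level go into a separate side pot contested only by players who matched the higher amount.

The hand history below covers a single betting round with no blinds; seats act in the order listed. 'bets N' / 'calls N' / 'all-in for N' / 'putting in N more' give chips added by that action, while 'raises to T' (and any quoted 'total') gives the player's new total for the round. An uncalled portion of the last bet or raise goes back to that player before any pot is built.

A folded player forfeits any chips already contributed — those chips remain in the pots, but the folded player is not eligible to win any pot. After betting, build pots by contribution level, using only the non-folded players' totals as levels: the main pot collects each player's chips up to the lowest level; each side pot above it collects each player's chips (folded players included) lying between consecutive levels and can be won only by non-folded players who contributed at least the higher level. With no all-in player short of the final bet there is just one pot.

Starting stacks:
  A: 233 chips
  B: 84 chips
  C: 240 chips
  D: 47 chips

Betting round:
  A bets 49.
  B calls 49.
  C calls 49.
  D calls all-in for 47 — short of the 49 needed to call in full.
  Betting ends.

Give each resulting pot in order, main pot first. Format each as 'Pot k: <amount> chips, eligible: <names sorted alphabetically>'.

Contributions: A=49, B=49, C=49, D=47
Pot levels (distinct totals of non-folded players): 47, 49
Layer 1-47: 47 each from A, B, C, D = 47*4 = 188 chips; eligible A, B, C, D
Layer 48-49: 2 each from A, B, C = 2*3 = 6 chips; eligible A, B, C

Pot 1: 188 chips, eligible: A, B, C, D
Pot 2: 6 chips, eligible: A, B, C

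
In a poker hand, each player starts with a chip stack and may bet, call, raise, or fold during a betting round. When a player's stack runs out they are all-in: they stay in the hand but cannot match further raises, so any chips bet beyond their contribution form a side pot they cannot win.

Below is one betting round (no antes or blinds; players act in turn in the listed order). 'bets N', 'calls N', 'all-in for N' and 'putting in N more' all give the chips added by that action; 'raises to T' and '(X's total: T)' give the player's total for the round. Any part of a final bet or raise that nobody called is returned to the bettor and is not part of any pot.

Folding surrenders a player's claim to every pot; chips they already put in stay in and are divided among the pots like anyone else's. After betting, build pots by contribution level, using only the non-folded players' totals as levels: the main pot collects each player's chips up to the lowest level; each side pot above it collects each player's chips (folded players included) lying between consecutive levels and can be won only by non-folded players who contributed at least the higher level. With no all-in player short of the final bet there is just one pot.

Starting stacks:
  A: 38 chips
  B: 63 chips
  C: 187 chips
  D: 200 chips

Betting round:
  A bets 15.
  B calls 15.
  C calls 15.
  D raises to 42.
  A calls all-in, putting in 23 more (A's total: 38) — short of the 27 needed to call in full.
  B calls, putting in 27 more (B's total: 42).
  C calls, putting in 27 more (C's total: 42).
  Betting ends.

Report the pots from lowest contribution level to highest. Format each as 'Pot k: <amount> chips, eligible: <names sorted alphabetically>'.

Contributions: A=38, B=42, C=42, D=42
Pot levels (distinct totals of non-folded players): 38, 42
Layer 1-38: 38 each from A, B, C, D = 38*4 = 152 chips; eligible A, B, C, D
Layer 39-42: 4 each from B, C, D = 4*3 = 12 chips; eligible B, C, D

Pot 1: 152 chips, eligible: A, B, C, D
Pot 2: 12 chips, eligible: B, C, D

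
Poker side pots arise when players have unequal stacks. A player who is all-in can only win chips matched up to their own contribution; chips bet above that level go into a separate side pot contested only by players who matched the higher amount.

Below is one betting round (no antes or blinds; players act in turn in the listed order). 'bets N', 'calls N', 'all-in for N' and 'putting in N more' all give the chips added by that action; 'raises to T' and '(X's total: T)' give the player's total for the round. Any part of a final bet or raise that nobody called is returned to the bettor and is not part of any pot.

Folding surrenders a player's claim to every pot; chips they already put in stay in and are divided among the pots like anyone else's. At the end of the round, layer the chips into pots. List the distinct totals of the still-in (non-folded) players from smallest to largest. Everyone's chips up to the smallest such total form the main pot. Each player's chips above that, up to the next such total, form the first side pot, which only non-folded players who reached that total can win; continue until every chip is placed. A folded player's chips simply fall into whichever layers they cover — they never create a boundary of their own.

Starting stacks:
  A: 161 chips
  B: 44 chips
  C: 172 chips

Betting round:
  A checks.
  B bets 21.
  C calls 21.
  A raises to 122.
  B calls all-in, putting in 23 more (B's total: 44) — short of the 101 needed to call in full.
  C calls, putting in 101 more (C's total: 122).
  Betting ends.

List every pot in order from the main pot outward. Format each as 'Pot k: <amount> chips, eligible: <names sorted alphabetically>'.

Contributions: A=122, B=44, C=122
Pot levels (distinct totals of non-folded players): 44, 122
Layer 1-44: 44 each from A, B, C = 44*3 = 132 chips; eligible A, B, C
Layer 45-122: 78 each from A, C = 78*2 = 156 chips; eligible A, C

Pot 1: 132 chips, eligible: A, B, C
Pot 2: 156 chips, eligible: A, C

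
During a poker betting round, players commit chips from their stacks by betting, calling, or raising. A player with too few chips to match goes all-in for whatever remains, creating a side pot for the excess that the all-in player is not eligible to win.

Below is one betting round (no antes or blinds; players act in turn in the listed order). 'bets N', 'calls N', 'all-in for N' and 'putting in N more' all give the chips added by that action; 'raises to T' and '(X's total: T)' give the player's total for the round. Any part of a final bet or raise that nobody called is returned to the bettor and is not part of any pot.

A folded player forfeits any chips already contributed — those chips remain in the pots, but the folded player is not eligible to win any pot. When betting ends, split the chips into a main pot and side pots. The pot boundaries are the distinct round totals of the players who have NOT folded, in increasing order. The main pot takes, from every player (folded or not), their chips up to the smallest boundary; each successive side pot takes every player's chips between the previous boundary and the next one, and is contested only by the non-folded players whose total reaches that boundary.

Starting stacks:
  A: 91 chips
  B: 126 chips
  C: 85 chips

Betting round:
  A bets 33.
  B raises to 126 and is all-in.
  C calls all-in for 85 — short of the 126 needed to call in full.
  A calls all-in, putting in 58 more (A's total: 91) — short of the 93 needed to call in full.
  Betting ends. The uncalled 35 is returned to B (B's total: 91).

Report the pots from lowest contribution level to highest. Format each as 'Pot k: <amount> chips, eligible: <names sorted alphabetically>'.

Pot 1: 255 chips, eligible: A, B, C
Pot 2: 12 chips, eligible: A, B

Derivation:
Contributions (after 35 returned to B): A=91, B=91, C=85
Pot levels (distinct totals of non-folded players): 85, 91
Layer 1-85: 85 each from A, B, C = 85*3 = 255 chips; eligible A, B, C
Layer 86-91: 6 each from A, B = 6*2 = 12 chips; eligible A, B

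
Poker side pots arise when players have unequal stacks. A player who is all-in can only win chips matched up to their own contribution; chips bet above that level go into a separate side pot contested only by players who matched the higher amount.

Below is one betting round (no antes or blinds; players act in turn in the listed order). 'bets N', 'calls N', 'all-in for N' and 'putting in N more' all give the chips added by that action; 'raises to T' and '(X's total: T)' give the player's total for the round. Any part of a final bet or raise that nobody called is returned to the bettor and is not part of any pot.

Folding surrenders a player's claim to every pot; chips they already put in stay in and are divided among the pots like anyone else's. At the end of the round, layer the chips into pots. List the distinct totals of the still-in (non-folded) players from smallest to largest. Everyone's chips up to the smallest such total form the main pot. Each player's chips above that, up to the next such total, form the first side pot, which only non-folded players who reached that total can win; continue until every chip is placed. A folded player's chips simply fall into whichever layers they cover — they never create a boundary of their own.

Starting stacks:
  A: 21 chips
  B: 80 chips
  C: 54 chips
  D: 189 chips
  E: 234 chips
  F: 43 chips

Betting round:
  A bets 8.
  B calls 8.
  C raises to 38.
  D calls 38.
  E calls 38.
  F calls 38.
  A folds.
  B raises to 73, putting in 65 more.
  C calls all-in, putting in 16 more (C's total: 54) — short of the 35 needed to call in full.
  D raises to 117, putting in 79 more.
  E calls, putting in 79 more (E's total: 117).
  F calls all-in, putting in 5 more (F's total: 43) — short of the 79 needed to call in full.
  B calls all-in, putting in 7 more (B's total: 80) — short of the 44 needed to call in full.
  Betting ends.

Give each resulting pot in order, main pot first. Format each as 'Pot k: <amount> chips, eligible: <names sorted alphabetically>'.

Contributions: A=8, B=80, C=54, D=117, E=117, F=43
Folded: A
Pot levels (distinct totals of non-folded players): 43, 54, 80, 117
Layer 1-43: A 8 + B 43 + C 43 + D 43 + E 43 + F 43 = 223 chips; eligible B, C, D, E, F
Layer 44-54: 11 each from B, C, D, E = 11*4 = 44 chips; eligible B, C, D, E
Layer 55-80: 26 each from B, D, E = 26*3 = 78 chips; eligible B, D, E
Layer 81-117: 37 each from D, E = 37*2 = 74 chips; eligible D, E

Pot 1: 223 chips, eligible: B, C, D, E, F
Pot 2: 44 chips, eligible: B, C, D, E
Pot 3: 78 chips, eligible: B, D, E
Pot 4: 74 chips, eligible: D, E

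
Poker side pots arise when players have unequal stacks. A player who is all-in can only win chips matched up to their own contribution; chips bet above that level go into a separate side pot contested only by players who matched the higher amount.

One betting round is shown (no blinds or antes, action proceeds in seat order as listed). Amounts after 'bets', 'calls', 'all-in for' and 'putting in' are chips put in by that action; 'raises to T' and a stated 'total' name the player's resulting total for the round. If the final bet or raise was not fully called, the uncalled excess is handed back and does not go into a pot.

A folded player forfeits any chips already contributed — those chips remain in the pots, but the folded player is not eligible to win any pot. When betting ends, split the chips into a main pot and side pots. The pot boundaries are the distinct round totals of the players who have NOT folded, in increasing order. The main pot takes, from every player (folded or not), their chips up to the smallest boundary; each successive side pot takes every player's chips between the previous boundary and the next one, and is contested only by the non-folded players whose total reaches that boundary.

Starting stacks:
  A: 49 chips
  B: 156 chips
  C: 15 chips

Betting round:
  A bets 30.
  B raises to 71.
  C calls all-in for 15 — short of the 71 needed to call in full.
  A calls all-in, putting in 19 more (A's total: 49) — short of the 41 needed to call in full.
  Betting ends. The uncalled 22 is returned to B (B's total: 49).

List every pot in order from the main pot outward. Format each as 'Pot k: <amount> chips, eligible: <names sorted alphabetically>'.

Contributions (after 22 returned to B): A=49, B=49, C=15
Pot levels (distinct totals of non-folded players): 15, 49
Layer 1-15: 15 each from A, B, C = 15*3 = 45 chips; eligible A, B, C
Layer 16-49: 34 each from A, B = 34*2 = 68 chips; eligible A, B

Pot 1: 45 chips, eligible: A, B, C
Pot 2: 68 chips, eligible: A, B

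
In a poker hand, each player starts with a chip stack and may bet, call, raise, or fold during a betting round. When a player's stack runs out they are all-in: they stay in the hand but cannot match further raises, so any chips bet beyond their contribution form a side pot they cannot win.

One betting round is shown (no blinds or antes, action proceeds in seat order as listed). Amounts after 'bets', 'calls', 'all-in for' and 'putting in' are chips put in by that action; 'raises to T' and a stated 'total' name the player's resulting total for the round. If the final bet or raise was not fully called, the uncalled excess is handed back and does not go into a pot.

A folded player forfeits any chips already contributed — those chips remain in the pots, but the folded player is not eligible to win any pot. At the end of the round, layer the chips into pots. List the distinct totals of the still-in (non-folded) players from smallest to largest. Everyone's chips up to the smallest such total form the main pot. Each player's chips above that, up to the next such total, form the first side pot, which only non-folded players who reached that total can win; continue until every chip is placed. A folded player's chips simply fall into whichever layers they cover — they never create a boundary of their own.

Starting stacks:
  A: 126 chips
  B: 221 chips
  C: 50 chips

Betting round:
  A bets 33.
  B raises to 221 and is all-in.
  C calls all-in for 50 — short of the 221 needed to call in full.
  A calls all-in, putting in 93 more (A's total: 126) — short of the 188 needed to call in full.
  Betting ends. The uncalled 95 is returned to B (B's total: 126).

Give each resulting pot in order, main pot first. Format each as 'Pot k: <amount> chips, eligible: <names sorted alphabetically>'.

Pot 1: 150 chips, eligible: A, B, C
Pot 2: 152 chips, eligible: A, B

Derivation:
Contributions (after 95 returned to B): A=126, B=126, C=50
Pot levels (distinct totals of non-folded players): 50, 126
Layer 1-50: 50 each from A, B, C = 50*3 = 150 chips; eligible A, B, C
Layer 51-126: 76 each from A, B = 76*2 = 152 chips; eligible A, B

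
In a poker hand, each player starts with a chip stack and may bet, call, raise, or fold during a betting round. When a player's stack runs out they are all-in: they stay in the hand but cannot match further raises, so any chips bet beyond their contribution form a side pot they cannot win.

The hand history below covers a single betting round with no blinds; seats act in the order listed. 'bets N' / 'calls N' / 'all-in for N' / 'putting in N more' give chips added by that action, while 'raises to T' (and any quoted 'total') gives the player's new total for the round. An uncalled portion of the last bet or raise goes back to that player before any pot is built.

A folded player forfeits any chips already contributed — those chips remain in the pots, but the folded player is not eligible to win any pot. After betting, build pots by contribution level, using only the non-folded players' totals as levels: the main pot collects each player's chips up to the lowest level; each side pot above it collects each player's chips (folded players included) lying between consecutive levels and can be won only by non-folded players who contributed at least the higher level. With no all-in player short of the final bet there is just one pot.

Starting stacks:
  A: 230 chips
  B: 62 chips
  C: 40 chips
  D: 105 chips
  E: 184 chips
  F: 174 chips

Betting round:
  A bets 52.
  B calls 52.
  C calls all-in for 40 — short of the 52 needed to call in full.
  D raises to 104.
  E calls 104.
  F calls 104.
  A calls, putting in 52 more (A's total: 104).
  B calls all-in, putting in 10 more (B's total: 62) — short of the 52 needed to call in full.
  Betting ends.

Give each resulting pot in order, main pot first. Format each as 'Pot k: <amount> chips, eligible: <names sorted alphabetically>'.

Contributions: A=104, B=62, C=40, D=104, E=104, F=104
Pot levels (distinct totals of non-folded players): 40, 62, 104
Layer 1-40: 40 each from A, B, C, D, E, F = 40*6 = 240 chips; eligible A, B, C, D, E, F
Layer 41-62: 22 each from A, B, D, E, F = 22*5 = 110 chips; eligible A, B, D, E, F
Layer 63-104: 42 each from A, D, E, F = 42*4 = 168 chips; eligible A, D, E, F

Pot 1: 240 chips, eligible: A, B, C, D, E, F
Pot 2: 110 chips, eligible: A, B, D, E, F
Pot 3: 168 chips, eligible: A, D, E, F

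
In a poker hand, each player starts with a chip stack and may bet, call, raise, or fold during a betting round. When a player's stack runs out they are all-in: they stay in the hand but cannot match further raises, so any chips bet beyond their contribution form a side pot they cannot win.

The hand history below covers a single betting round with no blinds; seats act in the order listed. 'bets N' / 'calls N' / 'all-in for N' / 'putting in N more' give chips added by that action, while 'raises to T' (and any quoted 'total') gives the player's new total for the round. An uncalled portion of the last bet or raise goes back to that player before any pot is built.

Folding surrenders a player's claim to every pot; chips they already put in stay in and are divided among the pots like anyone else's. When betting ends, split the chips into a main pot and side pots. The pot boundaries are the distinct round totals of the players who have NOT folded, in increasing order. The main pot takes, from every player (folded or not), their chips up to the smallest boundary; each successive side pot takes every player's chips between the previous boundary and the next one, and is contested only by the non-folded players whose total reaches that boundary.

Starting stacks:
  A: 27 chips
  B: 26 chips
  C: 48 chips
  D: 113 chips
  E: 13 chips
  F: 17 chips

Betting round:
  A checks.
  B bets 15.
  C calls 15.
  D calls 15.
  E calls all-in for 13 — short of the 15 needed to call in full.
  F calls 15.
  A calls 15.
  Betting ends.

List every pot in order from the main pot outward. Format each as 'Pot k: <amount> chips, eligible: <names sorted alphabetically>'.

Pot 1: 78 chips, eligible: A, B, C, D, E, F
Pot 2: 10 chips, eligible: A, B, C, D, F

Derivation:
Contributions: A=15, B=15, C=15, D=15, E=13, F=15
Pot levels (distinct totals of non-folded players): 13, 15
Layer 1-13: 13 each from A, B, C, D, E, F = 13*6 = 78 chips; eligible A, B, C, D, E, F
Layer 14-15: 2 each from A, B, C, D, F = 2*5 = 10 chips; eligible A, B, C, D, F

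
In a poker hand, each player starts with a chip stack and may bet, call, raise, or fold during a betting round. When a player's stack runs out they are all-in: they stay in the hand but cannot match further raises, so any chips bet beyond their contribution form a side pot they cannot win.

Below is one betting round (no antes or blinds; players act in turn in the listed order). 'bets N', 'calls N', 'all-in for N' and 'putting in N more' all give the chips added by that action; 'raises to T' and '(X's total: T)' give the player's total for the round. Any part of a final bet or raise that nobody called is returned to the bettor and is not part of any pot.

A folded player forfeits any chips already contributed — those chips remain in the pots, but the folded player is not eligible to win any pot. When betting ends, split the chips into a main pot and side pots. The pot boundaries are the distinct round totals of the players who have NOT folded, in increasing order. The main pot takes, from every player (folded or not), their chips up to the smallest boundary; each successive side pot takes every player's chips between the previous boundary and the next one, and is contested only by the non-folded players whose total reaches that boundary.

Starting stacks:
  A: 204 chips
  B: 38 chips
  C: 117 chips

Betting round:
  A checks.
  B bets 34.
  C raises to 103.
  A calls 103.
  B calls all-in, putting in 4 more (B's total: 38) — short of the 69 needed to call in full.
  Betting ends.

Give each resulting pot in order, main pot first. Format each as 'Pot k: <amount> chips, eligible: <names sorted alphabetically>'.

Pot 1: 114 chips, eligible: A, B, C
Pot 2: 130 chips, eligible: A, C

Derivation:
Contributions: A=103, B=38, C=103
Pot levels (distinct totals of non-folded players): 38, 103
Layer 1-38: 38 each from A, B, C = 38*3 = 114 chips; eligible A, B, C
Layer 39-103: 65 each from A, C = 65*2 = 130 chips; eligible A, C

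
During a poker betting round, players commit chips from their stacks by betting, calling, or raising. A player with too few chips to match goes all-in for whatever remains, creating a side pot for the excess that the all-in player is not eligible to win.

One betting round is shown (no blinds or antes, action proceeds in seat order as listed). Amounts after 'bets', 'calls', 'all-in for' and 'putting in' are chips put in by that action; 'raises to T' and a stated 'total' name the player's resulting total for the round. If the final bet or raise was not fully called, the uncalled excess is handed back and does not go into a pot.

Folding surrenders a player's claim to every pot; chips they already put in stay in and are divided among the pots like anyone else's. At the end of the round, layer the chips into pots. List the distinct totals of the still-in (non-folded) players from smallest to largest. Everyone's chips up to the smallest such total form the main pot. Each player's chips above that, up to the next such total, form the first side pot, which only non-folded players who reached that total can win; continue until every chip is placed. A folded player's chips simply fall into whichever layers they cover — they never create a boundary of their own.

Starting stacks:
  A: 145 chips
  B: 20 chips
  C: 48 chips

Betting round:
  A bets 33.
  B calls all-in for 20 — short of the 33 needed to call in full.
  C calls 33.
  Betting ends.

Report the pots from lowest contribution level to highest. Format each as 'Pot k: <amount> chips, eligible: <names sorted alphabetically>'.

Contributions: A=33, B=20, C=33
Pot levels (distinct totals of non-folded players): 20, 33
Layer 1-20: 20 each from A, B, C = 20*3 = 60 chips; eligible A, B, C
Layer 21-33: 13 each from A, C = 13*2 = 26 chips; eligible A, C

Pot 1: 60 chips, eligible: A, B, C
Pot 2: 26 chips, eligible: A, C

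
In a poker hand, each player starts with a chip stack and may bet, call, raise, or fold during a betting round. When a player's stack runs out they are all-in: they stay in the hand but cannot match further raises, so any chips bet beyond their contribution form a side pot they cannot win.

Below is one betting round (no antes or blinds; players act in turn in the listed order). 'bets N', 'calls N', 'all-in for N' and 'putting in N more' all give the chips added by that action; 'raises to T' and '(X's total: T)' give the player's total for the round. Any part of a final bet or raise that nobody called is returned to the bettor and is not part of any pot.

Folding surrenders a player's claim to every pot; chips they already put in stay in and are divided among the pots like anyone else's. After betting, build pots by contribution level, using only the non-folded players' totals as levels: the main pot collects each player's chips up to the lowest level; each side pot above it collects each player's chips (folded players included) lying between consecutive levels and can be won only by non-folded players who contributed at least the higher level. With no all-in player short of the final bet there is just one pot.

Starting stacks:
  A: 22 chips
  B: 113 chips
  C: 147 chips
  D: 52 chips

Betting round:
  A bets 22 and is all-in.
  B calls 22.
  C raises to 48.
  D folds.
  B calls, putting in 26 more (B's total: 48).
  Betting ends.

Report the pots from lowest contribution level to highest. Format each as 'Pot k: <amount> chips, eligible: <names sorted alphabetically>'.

Pot 1: 66 chips, eligible: A, B, C
Pot 2: 52 chips, eligible: B, C

Derivation:
Contributions: A=22, B=48, C=48
Folded: D
Pot levels (distinct totals of non-folded players): 22, 48
Layer 1-22: 22 each from A, B, C = 22*3 = 66 chips; eligible A, B, C
Layer 23-48: 26 each from B, C = 26*2 = 52 chips; eligible B, C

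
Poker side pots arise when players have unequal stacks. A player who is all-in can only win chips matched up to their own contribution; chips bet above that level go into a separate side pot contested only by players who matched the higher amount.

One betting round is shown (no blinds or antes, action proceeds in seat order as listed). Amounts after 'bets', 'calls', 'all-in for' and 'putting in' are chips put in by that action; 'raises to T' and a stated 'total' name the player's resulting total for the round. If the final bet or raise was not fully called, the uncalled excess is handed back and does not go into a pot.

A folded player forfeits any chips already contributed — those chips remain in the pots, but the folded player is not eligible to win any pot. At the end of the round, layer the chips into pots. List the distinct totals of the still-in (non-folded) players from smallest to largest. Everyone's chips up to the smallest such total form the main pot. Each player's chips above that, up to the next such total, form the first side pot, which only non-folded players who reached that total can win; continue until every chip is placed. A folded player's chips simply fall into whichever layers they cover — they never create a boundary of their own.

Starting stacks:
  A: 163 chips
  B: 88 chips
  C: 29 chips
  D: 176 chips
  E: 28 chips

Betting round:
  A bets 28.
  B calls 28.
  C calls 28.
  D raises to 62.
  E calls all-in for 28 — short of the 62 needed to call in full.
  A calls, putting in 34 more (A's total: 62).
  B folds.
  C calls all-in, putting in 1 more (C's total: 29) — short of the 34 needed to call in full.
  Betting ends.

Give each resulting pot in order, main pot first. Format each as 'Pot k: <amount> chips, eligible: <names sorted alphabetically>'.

Contributions: A=62, B=28, C=29, D=62, E=28
Folded: B
Pot levels (distinct totals of non-folded players): 28, 29, 62
Layer 1-28: 28 each from A, B, C, D, E = 28*5 = 140 chips; eligible A, C, D, E
Layer 29-29: 1 each from A, C, D = 1*3 = 3 chips; eligible A, C, D
Layer 30-62: 33 each from A, D = 33*2 = 66 chips; eligible A, D

Pot 1: 140 chips, eligible: A, C, D, E
Pot 2: 3 chips, eligible: A, C, D
Pot 3: 66 chips, eligible: A, D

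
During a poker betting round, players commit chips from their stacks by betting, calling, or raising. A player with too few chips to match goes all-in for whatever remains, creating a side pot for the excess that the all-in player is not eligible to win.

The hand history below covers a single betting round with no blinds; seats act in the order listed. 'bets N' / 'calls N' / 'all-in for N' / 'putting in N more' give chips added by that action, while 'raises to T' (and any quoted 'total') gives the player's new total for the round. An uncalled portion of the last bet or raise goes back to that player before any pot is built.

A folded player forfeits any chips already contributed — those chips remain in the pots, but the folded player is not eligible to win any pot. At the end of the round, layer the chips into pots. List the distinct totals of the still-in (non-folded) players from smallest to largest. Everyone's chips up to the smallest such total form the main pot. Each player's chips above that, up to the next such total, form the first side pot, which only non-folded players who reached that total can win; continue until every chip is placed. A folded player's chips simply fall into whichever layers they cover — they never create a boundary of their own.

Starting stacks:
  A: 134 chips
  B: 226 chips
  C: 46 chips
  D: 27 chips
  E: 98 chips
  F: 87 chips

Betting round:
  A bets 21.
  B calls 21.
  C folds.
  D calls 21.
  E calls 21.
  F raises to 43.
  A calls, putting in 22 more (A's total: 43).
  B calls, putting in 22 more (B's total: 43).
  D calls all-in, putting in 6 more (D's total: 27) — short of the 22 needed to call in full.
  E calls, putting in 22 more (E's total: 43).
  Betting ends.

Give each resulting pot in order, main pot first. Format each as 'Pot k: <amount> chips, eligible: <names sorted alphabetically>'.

Pot 1: 135 chips, eligible: A, B, D, E, F
Pot 2: 64 chips, eligible: A, B, E, F

Derivation:
Contributions: A=43, B=43, D=27, E=43, F=43
Folded: C
Pot levels (distinct totals of non-folded players): 27, 43
Layer 1-27: 27 each from A, B, D, E, F = 27*5 = 135 chips; eligible A, B, D, E, F
Layer 28-43: 16 each from A, B, E, F = 16*4 = 64 chips; eligible A, B, E, F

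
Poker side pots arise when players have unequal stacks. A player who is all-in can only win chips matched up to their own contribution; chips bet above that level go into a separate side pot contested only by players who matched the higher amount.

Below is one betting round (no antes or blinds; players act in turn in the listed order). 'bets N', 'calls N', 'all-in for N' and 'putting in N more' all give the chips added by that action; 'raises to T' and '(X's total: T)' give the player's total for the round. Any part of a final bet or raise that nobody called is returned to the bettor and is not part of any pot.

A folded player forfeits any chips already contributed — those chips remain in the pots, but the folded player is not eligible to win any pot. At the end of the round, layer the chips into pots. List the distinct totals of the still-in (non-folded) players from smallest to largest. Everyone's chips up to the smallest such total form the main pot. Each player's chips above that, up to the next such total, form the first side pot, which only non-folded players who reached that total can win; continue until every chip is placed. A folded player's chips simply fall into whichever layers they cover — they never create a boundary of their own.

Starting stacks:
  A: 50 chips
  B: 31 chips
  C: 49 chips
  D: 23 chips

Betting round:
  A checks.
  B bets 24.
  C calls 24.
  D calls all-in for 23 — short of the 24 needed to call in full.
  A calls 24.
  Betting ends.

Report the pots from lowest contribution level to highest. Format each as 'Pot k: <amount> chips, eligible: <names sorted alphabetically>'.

Contributions: A=24, B=24, C=24, D=23
Pot levels (distinct totals of non-folded players): 23, 24
Layer 1-23: 23 each from A, B, C, D = 23*4 = 92 chips; eligible A, B, C, D
Layer 24-24: 1 each from A, B, C = 1*3 = 3 chips; eligible A, B, C

Pot 1: 92 chips, eligible: A, B, C, D
Pot 2: 3 chips, eligible: A, B, C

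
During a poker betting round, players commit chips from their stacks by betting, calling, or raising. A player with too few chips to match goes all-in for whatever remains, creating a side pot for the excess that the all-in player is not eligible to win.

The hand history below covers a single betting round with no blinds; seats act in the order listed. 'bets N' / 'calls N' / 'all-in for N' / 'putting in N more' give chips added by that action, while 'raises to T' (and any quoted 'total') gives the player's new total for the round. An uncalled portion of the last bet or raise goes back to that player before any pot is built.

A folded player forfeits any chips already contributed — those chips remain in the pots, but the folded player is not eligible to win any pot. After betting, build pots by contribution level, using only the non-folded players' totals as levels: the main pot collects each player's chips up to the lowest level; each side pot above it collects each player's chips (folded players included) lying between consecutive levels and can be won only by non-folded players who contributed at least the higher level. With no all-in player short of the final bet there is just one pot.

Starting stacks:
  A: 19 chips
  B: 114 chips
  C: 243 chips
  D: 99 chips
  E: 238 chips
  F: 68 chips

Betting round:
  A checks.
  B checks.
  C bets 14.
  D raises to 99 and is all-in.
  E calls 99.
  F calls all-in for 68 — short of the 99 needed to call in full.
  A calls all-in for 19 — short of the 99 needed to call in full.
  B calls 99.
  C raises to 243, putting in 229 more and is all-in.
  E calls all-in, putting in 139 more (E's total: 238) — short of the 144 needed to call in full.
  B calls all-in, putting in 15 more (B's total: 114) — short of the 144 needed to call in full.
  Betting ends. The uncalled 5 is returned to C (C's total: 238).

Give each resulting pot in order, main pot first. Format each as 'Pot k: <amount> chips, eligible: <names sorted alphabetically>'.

Contributions (after 5 returned to C): A=19, B=114, C=238, D=99, E=238, F=68
Pot levels (distinct totals of non-folded players): 19, 68, 99, 114, 238
Layer 1-19: 19 each from A, B, C, D, E, F = 19*6 = 114 chips; eligible A, B, C, D, E, F
Layer 20-68: 49 each from B, C, D, E, F = 49*5 = 245 chips; eligible B, C, D, E, F
Layer 69-99: 31 each from B, C, D, E = 31*4 = 124 chips; eligible B, C, D, E
Layer 100-114: 15 each from B, C, E = 15*3 = 45 chips; eligible B, C, E
Layer 115-238: 124 each from C, E = 124*2 = 248 chips; eligible C, E

Pot 1: 114 chips, eligible: A, B, C, D, E, F
Pot 2: 245 chips, eligible: B, C, D, E, F
Pot 3: 124 chips, eligible: B, C, D, E
Pot 4: 45 chips, eligible: B, C, E
Pot 5: 248 chips, eligible: C, E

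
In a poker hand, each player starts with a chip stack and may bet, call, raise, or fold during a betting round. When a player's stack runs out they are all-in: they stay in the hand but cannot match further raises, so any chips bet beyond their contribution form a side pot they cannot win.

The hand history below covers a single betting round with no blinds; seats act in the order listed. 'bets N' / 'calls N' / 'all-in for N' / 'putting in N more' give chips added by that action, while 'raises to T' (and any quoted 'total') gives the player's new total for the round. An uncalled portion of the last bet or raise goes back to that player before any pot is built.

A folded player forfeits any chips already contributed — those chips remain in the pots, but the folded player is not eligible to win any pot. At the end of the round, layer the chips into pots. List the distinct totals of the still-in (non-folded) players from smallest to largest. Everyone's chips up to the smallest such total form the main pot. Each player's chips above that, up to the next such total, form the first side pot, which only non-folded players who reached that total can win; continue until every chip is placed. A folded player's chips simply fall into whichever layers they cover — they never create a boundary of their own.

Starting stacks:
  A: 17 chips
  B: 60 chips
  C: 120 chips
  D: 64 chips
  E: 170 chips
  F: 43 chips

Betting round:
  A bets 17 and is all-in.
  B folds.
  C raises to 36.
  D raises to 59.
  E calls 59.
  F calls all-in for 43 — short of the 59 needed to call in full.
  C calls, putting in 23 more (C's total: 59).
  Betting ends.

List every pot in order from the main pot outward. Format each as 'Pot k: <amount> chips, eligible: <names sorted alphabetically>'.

Contributions: A=17, C=59, D=59, E=59, F=43
Folded: B
Pot levels (distinct totals of non-folded players): 17, 43, 59
Layer 1-17: 17 each from A, C, D, E, F = 17*5 = 85 chips; eligible A, C, D, E, F
Layer 18-43: 26 each from C, D, E, F = 26*4 = 104 chips; eligible C, D, E, F
Layer 44-59: 16 each from C, D, E = 16*3 = 48 chips; eligible C, D, E

Pot 1: 85 chips, eligible: A, C, D, E, F
Pot 2: 104 chips, eligible: C, D, E, F
Pot 3: 48 chips, eligible: C, D, E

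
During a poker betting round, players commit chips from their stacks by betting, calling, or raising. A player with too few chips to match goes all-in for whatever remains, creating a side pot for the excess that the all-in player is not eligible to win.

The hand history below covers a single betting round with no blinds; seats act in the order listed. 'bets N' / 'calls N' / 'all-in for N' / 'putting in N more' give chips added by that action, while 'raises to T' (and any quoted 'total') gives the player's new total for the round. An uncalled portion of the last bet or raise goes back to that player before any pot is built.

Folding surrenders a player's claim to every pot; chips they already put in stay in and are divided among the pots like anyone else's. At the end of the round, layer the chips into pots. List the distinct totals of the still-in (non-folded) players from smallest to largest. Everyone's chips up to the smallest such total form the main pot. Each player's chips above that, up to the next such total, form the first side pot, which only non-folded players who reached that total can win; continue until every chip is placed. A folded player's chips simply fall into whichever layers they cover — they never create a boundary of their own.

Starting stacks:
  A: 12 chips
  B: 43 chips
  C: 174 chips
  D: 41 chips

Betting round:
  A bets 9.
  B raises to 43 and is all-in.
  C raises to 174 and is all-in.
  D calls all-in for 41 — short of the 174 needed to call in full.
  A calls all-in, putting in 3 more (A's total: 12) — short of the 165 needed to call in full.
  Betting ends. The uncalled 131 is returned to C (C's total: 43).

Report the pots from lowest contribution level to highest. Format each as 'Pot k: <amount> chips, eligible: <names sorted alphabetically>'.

Pot 1: 48 chips, eligible: A, B, C, D
Pot 2: 87 chips, eligible: B, C, D
Pot 3: 4 chips, eligible: B, C

Derivation:
Contributions (after 131 returned to C): A=12, B=43, C=43, D=41
Pot levels (distinct totals of non-folded players): 12, 41, 43
Layer 1-12: 12 each from A, B, C, D = 12*4 = 48 chips; eligible A, B, C, D
Layer 13-41: 29 each from B, C, D = 29*3 = 87 chips; eligible B, C, D
Layer 42-43: 2 each from B, C = 2*2 = 4 chips; eligible B, C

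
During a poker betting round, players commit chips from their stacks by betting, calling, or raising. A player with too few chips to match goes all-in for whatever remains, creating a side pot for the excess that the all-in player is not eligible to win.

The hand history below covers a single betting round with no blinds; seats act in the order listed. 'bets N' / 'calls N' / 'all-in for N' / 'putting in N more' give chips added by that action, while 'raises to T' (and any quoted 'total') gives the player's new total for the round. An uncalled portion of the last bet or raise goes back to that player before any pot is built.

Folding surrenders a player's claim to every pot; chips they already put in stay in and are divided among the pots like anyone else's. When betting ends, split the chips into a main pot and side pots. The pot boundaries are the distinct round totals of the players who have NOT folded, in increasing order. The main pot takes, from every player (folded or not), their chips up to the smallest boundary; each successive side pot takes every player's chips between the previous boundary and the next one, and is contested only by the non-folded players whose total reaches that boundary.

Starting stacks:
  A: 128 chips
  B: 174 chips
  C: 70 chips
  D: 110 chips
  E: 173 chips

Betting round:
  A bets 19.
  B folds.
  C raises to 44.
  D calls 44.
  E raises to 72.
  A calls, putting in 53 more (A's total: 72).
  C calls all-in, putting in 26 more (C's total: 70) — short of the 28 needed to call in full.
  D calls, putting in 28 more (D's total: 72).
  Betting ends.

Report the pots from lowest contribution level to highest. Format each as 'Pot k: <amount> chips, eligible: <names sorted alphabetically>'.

Contributions: A=72, C=70, D=72, E=72
Folded: B
Pot levels (distinct totals of non-folded players): 70, 72
Layer 1-70: 70 each from A, C, D, E = 70*4 = 280 chips; eligible A, C, D, E
Layer 71-72: 2 each from A, D, E = 2*3 = 6 chips; eligible A, D, E

Pot 1: 280 chips, eligible: A, C, D, E
Pot 2: 6 chips, eligible: A, D, E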